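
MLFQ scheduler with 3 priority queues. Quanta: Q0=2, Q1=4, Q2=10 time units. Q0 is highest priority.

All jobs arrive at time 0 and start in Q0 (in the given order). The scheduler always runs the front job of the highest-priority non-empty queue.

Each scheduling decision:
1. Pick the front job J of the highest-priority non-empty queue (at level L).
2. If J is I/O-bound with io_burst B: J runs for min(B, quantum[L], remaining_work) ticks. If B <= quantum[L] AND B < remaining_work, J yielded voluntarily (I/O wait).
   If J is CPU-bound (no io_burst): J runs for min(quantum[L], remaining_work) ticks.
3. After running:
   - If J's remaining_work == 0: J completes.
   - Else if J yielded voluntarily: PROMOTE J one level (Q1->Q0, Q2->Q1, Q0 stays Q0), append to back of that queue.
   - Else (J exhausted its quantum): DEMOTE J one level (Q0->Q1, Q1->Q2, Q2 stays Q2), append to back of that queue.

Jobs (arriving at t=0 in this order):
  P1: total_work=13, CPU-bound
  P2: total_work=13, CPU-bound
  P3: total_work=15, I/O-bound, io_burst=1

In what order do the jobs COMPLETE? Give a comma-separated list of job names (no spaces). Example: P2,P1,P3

Answer: P3,P1,P2

Derivation:
t=0-2: P1@Q0 runs 2, rem=11, quantum used, demote→Q1. Q0=[P2,P3] Q1=[P1] Q2=[]
t=2-4: P2@Q0 runs 2, rem=11, quantum used, demote→Q1. Q0=[P3] Q1=[P1,P2] Q2=[]
t=4-5: P3@Q0 runs 1, rem=14, I/O yield, promote→Q0. Q0=[P3] Q1=[P1,P2] Q2=[]
t=5-6: P3@Q0 runs 1, rem=13, I/O yield, promote→Q0. Q0=[P3] Q1=[P1,P2] Q2=[]
t=6-7: P3@Q0 runs 1, rem=12, I/O yield, promote→Q0. Q0=[P3] Q1=[P1,P2] Q2=[]
t=7-8: P3@Q0 runs 1, rem=11, I/O yield, promote→Q0. Q0=[P3] Q1=[P1,P2] Q2=[]
t=8-9: P3@Q0 runs 1, rem=10, I/O yield, promote→Q0. Q0=[P3] Q1=[P1,P2] Q2=[]
t=9-10: P3@Q0 runs 1, rem=9, I/O yield, promote→Q0. Q0=[P3] Q1=[P1,P2] Q2=[]
t=10-11: P3@Q0 runs 1, rem=8, I/O yield, promote→Q0. Q0=[P3] Q1=[P1,P2] Q2=[]
t=11-12: P3@Q0 runs 1, rem=7, I/O yield, promote→Q0. Q0=[P3] Q1=[P1,P2] Q2=[]
t=12-13: P3@Q0 runs 1, rem=6, I/O yield, promote→Q0. Q0=[P3] Q1=[P1,P2] Q2=[]
t=13-14: P3@Q0 runs 1, rem=5, I/O yield, promote→Q0. Q0=[P3] Q1=[P1,P2] Q2=[]
t=14-15: P3@Q0 runs 1, rem=4, I/O yield, promote→Q0. Q0=[P3] Q1=[P1,P2] Q2=[]
t=15-16: P3@Q0 runs 1, rem=3, I/O yield, promote→Q0. Q0=[P3] Q1=[P1,P2] Q2=[]
t=16-17: P3@Q0 runs 1, rem=2, I/O yield, promote→Q0. Q0=[P3] Q1=[P1,P2] Q2=[]
t=17-18: P3@Q0 runs 1, rem=1, I/O yield, promote→Q0. Q0=[P3] Q1=[P1,P2] Q2=[]
t=18-19: P3@Q0 runs 1, rem=0, completes. Q0=[] Q1=[P1,P2] Q2=[]
t=19-23: P1@Q1 runs 4, rem=7, quantum used, demote→Q2. Q0=[] Q1=[P2] Q2=[P1]
t=23-27: P2@Q1 runs 4, rem=7, quantum used, demote→Q2. Q0=[] Q1=[] Q2=[P1,P2]
t=27-34: P1@Q2 runs 7, rem=0, completes. Q0=[] Q1=[] Q2=[P2]
t=34-41: P2@Q2 runs 7, rem=0, completes. Q0=[] Q1=[] Q2=[]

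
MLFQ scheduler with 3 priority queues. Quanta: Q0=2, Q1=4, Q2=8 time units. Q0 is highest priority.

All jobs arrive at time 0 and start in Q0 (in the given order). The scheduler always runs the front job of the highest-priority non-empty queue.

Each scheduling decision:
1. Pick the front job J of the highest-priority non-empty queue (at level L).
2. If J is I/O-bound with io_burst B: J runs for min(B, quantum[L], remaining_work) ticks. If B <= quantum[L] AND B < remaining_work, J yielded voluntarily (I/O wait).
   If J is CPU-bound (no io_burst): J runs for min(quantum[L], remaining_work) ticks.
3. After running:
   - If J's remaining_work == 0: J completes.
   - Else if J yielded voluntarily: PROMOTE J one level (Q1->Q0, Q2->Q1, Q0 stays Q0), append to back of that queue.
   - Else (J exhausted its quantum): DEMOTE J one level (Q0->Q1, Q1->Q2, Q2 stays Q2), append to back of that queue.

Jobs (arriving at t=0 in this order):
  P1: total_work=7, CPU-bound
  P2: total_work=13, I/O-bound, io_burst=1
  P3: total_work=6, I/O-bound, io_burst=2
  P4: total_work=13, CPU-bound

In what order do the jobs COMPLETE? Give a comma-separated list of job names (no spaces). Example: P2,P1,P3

t=0-2: P1@Q0 runs 2, rem=5, quantum used, demote→Q1. Q0=[P2,P3,P4] Q1=[P1] Q2=[]
t=2-3: P2@Q0 runs 1, rem=12, I/O yield, promote→Q0. Q0=[P3,P4,P2] Q1=[P1] Q2=[]
t=3-5: P3@Q0 runs 2, rem=4, I/O yield, promote→Q0. Q0=[P4,P2,P3] Q1=[P1] Q2=[]
t=5-7: P4@Q0 runs 2, rem=11, quantum used, demote→Q1. Q0=[P2,P3] Q1=[P1,P4] Q2=[]
t=7-8: P2@Q0 runs 1, rem=11, I/O yield, promote→Q0. Q0=[P3,P2] Q1=[P1,P4] Q2=[]
t=8-10: P3@Q0 runs 2, rem=2, I/O yield, promote→Q0. Q0=[P2,P3] Q1=[P1,P4] Q2=[]
t=10-11: P2@Q0 runs 1, rem=10, I/O yield, promote→Q0. Q0=[P3,P2] Q1=[P1,P4] Q2=[]
t=11-13: P3@Q0 runs 2, rem=0, completes. Q0=[P2] Q1=[P1,P4] Q2=[]
t=13-14: P2@Q0 runs 1, rem=9, I/O yield, promote→Q0. Q0=[P2] Q1=[P1,P4] Q2=[]
t=14-15: P2@Q0 runs 1, rem=8, I/O yield, promote→Q0. Q0=[P2] Q1=[P1,P4] Q2=[]
t=15-16: P2@Q0 runs 1, rem=7, I/O yield, promote→Q0. Q0=[P2] Q1=[P1,P4] Q2=[]
t=16-17: P2@Q0 runs 1, rem=6, I/O yield, promote→Q0. Q0=[P2] Q1=[P1,P4] Q2=[]
t=17-18: P2@Q0 runs 1, rem=5, I/O yield, promote→Q0. Q0=[P2] Q1=[P1,P4] Q2=[]
t=18-19: P2@Q0 runs 1, rem=4, I/O yield, promote→Q0. Q0=[P2] Q1=[P1,P4] Q2=[]
t=19-20: P2@Q0 runs 1, rem=3, I/O yield, promote→Q0. Q0=[P2] Q1=[P1,P4] Q2=[]
t=20-21: P2@Q0 runs 1, rem=2, I/O yield, promote→Q0. Q0=[P2] Q1=[P1,P4] Q2=[]
t=21-22: P2@Q0 runs 1, rem=1, I/O yield, promote→Q0. Q0=[P2] Q1=[P1,P4] Q2=[]
t=22-23: P2@Q0 runs 1, rem=0, completes. Q0=[] Q1=[P1,P4] Q2=[]
t=23-27: P1@Q1 runs 4, rem=1, quantum used, demote→Q2. Q0=[] Q1=[P4] Q2=[P1]
t=27-31: P4@Q1 runs 4, rem=7, quantum used, demote→Q2. Q0=[] Q1=[] Q2=[P1,P4]
t=31-32: P1@Q2 runs 1, rem=0, completes. Q0=[] Q1=[] Q2=[P4]
t=32-39: P4@Q2 runs 7, rem=0, completes. Q0=[] Q1=[] Q2=[]

Answer: P3,P2,P1,P4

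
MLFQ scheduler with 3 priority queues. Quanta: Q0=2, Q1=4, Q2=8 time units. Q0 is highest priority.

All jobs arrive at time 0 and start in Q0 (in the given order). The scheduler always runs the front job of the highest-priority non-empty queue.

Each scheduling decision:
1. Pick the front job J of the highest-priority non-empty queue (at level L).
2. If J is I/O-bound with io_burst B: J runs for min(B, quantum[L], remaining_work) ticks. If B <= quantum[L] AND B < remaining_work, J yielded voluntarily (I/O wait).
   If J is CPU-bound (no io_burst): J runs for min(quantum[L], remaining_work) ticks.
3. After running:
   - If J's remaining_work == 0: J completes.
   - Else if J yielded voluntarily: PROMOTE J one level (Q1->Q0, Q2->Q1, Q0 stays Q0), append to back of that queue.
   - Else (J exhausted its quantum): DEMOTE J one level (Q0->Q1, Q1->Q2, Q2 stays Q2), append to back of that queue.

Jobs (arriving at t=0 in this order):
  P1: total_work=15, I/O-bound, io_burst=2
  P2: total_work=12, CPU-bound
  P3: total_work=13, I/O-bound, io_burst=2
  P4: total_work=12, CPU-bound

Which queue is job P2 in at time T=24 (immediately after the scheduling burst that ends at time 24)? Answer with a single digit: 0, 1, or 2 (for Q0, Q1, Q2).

Answer: 1

Derivation:
t=0-2: P1@Q0 runs 2, rem=13, I/O yield, promote→Q0. Q0=[P2,P3,P4,P1] Q1=[] Q2=[]
t=2-4: P2@Q0 runs 2, rem=10, quantum used, demote→Q1. Q0=[P3,P4,P1] Q1=[P2] Q2=[]
t=4-6: P3@Q0 runs 2, rem=11, I/O yield, promote→Q0. Q0=[P4,P1,P3] Q1=[P2] Q2=[]
t=6-8: P4@Q0 runs 2, rem=10, quantum used, demote→Q1. Q0=[P1,P3] Q1=[P2,P4] Q2=[]
t=8-10: P1@Q0 runs 2, rem=11, I/O yield, promote→Q0. Q0=[P3,P1] Q1=[P2,P4] Q2=[]
t=10-12: P3@Q0 runs 2, rem=9, I/O yield, promote→Q0. Q0=[P1,P3] Q1=[P2,P4] Q2=[]
t=12-14: P1@Q0 runs 2, rem=9, I/O yield, promote→Q0. Q0=[P3,P1] Q1=[P2,P4] Q2=[]
t=14-16: P3@Q0 runs 2, rem=7, I/O yield, promote→Q0. Q0=[P1,P3] Q1=[P2,P4] Q2=[]
t=16-18: P1@Q0 runs 2, rem=7, I/O yield, promote→Q0. Q0=[P3,P1] Q1=[P2,P4] Q2=[]
t=18-20: P3@Q0 runs 2, rem=5, I/O yield, promote→Q0. Q0=[P1,P3] Q1=[P2,P4] Q2=[]
t=20-22: P1@Q0 runs 2, rem=5, I/O yield, promote→Q0. Q0=[P3,P1] Q1=[P2,P4] Q2=[]
t=22-24: P3@Q0 runs 2, rem=3, I/O yield, promote→Q0. Q0=[P1,P3] Q1=[P2,P4] Q2=[]
t=24-26: P1@Q0 runs 2, rem=3, I/O yield, promote→Q0. Q0=[P3,P1] Q1=[P2,P4] Q2=[]
t=26-28: P3@Q0 runs 2, rem=1, I/O yield, promote→Q0. Q0=[P1,P3] Q1=[P2,P4] Q2=[]
t=28-30: P1@Q0 runs 2, rem=1, I/O yield, promote→Q0. Q0=[P3,P1] Q1=[P2,P4] Q2=[]
t=30-31: P3@Q0 runs 1, rem=0, completes. Q0=[P1] Q1=[P2,P4] Q2=[]
t=31-32: P1@Q0 runs 1, rem=0, completes. Q0=[] Q1=[P2,P4] Q2=[]
t=32-36: P2@Q1 runs 4, rem=6, quantum used, demote→Q2. Q0=[] Q1=[P4] Q2=[P2]
t=36-40: P4@Q1 runs 4, rem=6, quantum used, demote→Q2. Q0=[] Q1=[] Q2=[P2,P4]
t=40-46: P2@Q2 runs 6, rem=0, completes. Q0=[] Q1=[] Q2=[P4]
t=46-52: P4@Q2 runs 6, rem=0, completes. Q0=[] Q1=[] Q2=[]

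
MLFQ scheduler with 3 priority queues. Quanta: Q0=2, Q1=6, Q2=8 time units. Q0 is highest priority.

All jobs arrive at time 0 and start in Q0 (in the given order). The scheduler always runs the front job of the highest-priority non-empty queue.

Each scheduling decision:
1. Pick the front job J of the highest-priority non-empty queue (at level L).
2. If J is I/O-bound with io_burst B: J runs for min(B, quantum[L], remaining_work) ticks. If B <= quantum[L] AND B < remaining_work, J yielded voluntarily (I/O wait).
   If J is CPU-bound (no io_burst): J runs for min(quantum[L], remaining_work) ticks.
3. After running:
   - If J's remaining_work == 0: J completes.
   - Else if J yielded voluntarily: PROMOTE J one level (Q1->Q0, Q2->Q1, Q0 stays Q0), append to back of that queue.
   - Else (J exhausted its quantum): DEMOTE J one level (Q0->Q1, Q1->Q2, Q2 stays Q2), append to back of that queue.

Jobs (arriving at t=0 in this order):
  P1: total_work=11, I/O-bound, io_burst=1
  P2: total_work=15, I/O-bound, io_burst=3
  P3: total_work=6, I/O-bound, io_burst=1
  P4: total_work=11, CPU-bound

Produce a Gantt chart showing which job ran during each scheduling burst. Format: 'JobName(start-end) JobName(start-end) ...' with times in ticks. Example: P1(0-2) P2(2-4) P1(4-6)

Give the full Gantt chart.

Answer: P1(0-1) P2(1-3) P3(3-4) P4(4-6) P1(6-7) P3(7-8) P1(8-9) P3(9-10) P1(10-11) P3(11-12) P1(12-13) P3(13-14) P1(14-15) P3(15-16) P1(16-17) P1(17-18) P1(18-19) P1(19-20) P1(20-21) P2(21-24) P2(24-26) P4(26-32) P2(32-35) P2(35-37) P2(37-40) P4(40-43)

Derivation:
t=0-1: P1@Q0 runs 1, rem=10, I/O yield, promote→Q0. Q0=[P2,P3,P4,P1] Q1=[] Q2=[]
t=1-3: P2@Q0 runs 2, rem=13, quantum used, demote→Q1. Q0=[P3,P4,P1] Q1=[P2] Q2=[]
t=3-4: P3@Q0 runs 1, rem=5, I/O yield, promote→Q0. Q0=[P4,P1,P3] Q1=[P2] Q2=[]
t=4-6: P4@Q0 runs 2, rem=9, quantum used, demote→Q1. Q0=[P1,P3] Q1=[P2,P4] Q2=[]
t=6-7: P1@Q0 runs 1, rem=9, I/O yield, promote→Q0. Q0=[P3,P1] Q1=[P2,P4] Q2=[]
t=7-8: P3@Q0 runs 1, rem=4, I/O yield, promote→Q0. Q0=[P1,P3] Q1=[P2,P4] Q2=[]
t=8-9: P1@Q0 runs 1, rem=8, I/O yield, promote→Q0. Q0=[P3,P1] Q1=[P2,P4] Q2=[]
t=9-10: P3@Q0 runs 1, rem=3, I/O yield, promote→Q0. Q0=[P1,P3] Q1=[P2,P4] Q2=[]
t=10-11: P1@Q0 runs 1, rem=7, I/O yield, promote→Q0. Q0=[P3,P1] Q1=[P2,P4] Q2=[]
t=11-12: P3@Q0 runs 1, rem=2, I/O yield, promote→Q0. Q0=[P1,P3] Q1=[P2,P4] Q2=[]
t=12-13: P1@Q0 runs 1, rem=6, I/O yield, promote→Q0. Q0=[P3,P1] Q1=[P2,P4] Q2=[]
t=13-14: P3@Q0 runs 1, rem=1, I/O yield, promote→Q0. Q0=[P1,P3] Q1=[P2,P4] Q2=[]
t=14-15: P1@Q0 runs 1, rem=5, I/O yield, promote→Q0. Q0=[P3,P1] Q1=[P2,P4] Q2=[]
t=15-16: P3@Q0 runs 1, rem=0, completes. Q0=[P1] Q1=[P2,P4] Q2=[]
t=16-17: P1@Q0 runs 1, rem=4, I/O yield, promote→Q0. Q0=[P1] Q1=[P2,P4] Q2=[]
t=17-18: P1@Q0 runs 1, rem=3, I/O yield, promote→Q0. Q0=[P1] Q1=[P2,P4] Q2=[]
t=18-19: P1@Q0 runs 1, rem=2, I/O yield, promote→Q0. Q0=[P1] Q1=[P2,P4] Q2=[]
t=19-20: P1@Q0 runs 1, rem=1, I/O yield, promote→Q0. Q0=[P1] Q1=[P2,P4] Q2=[]
t=20-21: P1@Q0 runs 1, rem=0, completes. Q0=[] Q1=[P2,P4] Q2=[]
t=21-24: P2@Q1 runs 3, rem=10, I/O yield, promote→Q0. Q0=[P2] Q1=[P4] Q2=[]
t=24-26: P2@Q0 runs 2, rem=8, quantum used, demote→Q1. Q0=[] Q1=[P4,P2] Q2=[]
t=26-32: P4@Q1 runs 6, rem=3, quantum used, demote→Q2. Q0=[] Q1=[P2] Q2=[P4]
t=32-35: P2@Q1 runs 3, rem=5, I/O yield, promote→Q0. Q0=[P2] Q1=[] Q2=[P4]
t=35-37: P2@Q0 runs 2, rem=3, quantum used, demote→Q1. Q0=[] Q1=[P2] Q2=[P4]
t=37-40: P2@Q1 runs 3, rem=0, completes. Q0=[] Q1=[] Q2=[P4]
t=40-43: P4@Q2 runs 3, rem=0, completes. Q0=[] Q1=[] Q2=[]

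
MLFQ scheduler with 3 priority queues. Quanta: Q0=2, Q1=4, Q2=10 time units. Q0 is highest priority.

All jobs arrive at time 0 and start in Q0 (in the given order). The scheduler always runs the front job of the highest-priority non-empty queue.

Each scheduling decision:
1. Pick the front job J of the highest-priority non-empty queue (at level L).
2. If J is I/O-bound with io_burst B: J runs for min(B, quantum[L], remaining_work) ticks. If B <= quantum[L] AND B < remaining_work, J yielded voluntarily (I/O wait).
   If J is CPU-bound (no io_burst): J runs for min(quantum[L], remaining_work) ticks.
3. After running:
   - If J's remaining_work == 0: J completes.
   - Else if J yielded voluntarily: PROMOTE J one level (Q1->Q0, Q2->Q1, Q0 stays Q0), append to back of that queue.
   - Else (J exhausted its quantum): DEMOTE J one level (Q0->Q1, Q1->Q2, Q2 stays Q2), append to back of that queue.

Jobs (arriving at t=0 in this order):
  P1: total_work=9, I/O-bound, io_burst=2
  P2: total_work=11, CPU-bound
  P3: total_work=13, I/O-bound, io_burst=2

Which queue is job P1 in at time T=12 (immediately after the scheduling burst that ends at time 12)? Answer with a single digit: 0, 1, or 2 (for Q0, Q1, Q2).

Answer: 0

Derivation:
t=0-2: P1@Q0 runs 2, rem=7, I/O yield, promote→Q0. Q0=[P2,P3,P1] Q1=[] Q2=[]
t=2-4: P2@Q0 runs 2, rem=9, quantum used, demote→Q1. Q0=[P3,P1] Q1=[P2] Q2=[]
t=4-6: P3@Q0 runs 2, rem=11, I/O yield, promote→Q0. Q0=[P1,P3] Q1=[P2] Q2=[]
t=6-8: P1@Q0 runs 2, rem=5, I/O yield, promote→Q0. Q0=[P3,P1] Q1=[P2] Q2=[]
t=8-10: P3@Q0 runs 2, rem=9, I/O yield, promote→Q0. Q0=[P1,P3] Q1=[P2] Q2=[]
t=10-12: P1@Q0 runs 2, rem=3, I/O yield, promote→Q0. Q0=[P3,P1] Q1=[P2] Q2=[]
t=12-14: P3@Q0 runs 2, rem=7, I/O yield, promote→Q0. Q0=[P1,P3] Q1=[P2] Q2=[]
t=14-16: P1@Q0 runs 2, rem=1, I/O yield, promote→Q0. Q0=[P3,P1] Q1=[P2] Q2=[]
t=16-18: P3@Q0 runs 2, rem=5, I/O yield, promote→Q0. Q0=[P1,P3] Q1=[P2] Q2=[]
t=18-19: P1@Q0 runs 1, rem=0, completes. Q0=[P3] Q1=[P2] Q2=[]
t=19-21: P3@Q0 runs 2, rem=3, I/O yield, promote→Q0. Q0=[P3] Q1=[P2] Q2=[]
t=21-23: P3@Q0 runs 2, rem=1, I/O yield, promote→Q0. Q0=[P3] Q1=[P2] Q2=[]
t=23-24: P3@Q0 runs 1, rem=0, completes. Q0=[] Q1=[P2] Q2=[]
t=24-28: P2@Q1 runs 4, rem=5, quantum used, demote→Q2. Q0=[] Q1=[] Q2=[P2]
t=28-33: P2@Q2 runs 5, rem=0, completes. Q0=[] Q1=[] Q2=[]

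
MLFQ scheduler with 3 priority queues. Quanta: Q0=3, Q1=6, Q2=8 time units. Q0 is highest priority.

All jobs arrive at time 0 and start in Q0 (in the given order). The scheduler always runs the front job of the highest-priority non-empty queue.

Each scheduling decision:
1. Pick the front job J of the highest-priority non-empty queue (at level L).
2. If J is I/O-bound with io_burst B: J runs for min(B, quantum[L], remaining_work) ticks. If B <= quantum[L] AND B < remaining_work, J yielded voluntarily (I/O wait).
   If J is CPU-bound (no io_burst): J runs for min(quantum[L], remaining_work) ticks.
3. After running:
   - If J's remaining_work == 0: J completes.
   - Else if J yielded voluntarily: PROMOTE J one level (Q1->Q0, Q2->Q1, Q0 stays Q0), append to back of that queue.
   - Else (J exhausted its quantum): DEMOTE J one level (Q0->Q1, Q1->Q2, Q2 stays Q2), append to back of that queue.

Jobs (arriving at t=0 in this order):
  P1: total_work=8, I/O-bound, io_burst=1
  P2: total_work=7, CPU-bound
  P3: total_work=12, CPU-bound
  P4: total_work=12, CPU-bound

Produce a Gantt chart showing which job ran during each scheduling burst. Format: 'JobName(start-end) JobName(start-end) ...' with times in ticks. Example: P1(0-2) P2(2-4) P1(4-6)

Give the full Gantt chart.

Answer: P1(0-1) P2(1-4) P3(4-7) P4(7-10) P1(10-11) P1(11-12) P1(12-13) P1(13-14) P1(14-15) P1(15-16) P1(16-17) P2(17-21) P3(21-27) P4(27-33) P3(33-36) P4(36-39)

Derivation:
t=0-1: P1@Q0 runs 1, rem=7, I/O yield, promote→Q0. Q0=[P2,P3,P4,P1] Q1=[] Q2=[]
t=1-4: P2@Q0 runs 3, rem=4, quantum used, demote→Q1. Q0=[P3,P4,P1] Q1=[P2] Q2=[]
t=4-7: P3@Q0 runs 3, rem=9, quantum used, demote→Q1. Q0=[P4,P1] Q1=[P2,P3] Q2=[]
t=7-10: P4@Q0 runs 3, rem=9, quantum used, demote→Q1. Q0=[P1] Q1=[P2,P3,P4] Q2=[]
t=10-11: P1@Q0 runs 1, rem=6, I/O yield, promote→Q0. Q0=[P1] Q1=[P2,P3,P4] Q2=[]
t=11-12: P1@Q0 runs 1, rem=5, I/O yield, promote→Q0. Q0=[P1] Q1=[P2,P3,P4] Q2=[]
t=12-13: P1@Q0 runs 1, rem=4, I/O yield, promote→Q0. Q0=[P1] Q1=[P2,P3,P4] Q2=[]
t=13-14: P1@Q0 runs 1, rem=3, I/O yield, promote→Q0. Q0=[P1] Q1=[P2,P3,P4] Q2=[]
t=14-15: P1@Q0 runs 1, rem=2, I/O yield, promote→Q0. Q0=[P1] Q1=[P2,P3,P4] Q2=[]
t=15-16: P1@Q0 runs 1, rem=1, I/O yield, promote→Q0. Q0=[P1] Q1=[P2,P3,P4] Q2=[]
t=16-17: P1@Q0 runs 1, rem=0, completes. Q0=[] Q1=[P2,P3,P4] Q2=[]
t=17-21: P2@Q1 runs 4, rem=0, completes. Q0=[] Q1=[P3,P4] Q2=[]
t=21-27: P3@Q1 runs 6, rem=3, quantum used, demote→Q2. Q0=[] Q1=[P4] Q2=[P3]
t=27-33: P4@Q1 runs 6, rem=3, quantum used, demote→Q2. Q0=[] Q1=[] Q2=[P3,P4]
t=33-36: P3@Q2 runs 3, rem=0, completes. Q0=[] Q1=[] Q2=[P4]
t=36-39: P4@Q2 runs 3, rem=0, completes. Q0=[] Q1=[] Q2=[]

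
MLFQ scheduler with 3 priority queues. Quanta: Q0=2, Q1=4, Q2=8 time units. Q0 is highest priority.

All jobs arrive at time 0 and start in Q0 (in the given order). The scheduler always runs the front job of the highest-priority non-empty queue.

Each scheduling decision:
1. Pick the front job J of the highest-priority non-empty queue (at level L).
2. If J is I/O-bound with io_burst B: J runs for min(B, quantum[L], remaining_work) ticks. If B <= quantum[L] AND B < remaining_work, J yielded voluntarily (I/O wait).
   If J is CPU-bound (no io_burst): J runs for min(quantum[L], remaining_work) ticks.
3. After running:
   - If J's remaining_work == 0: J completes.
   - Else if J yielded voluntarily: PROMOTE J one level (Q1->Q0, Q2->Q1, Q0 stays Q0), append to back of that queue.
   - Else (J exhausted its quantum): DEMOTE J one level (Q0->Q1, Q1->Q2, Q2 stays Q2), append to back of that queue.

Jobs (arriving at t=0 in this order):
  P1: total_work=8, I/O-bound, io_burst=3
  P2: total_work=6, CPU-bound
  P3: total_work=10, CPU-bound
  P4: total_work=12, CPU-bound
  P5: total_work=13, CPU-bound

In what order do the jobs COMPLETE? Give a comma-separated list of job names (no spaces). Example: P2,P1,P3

Answer: P2,P1,P3,P4,P5

Derivation:
t=0-2: P1@Q0 runs 2, rem=6, quantum used, demote→Q1. Q0=[P2,P3,P4,P5] Q1=[P1] Q2=[]
t=2-4: P2@Q0 runs 2, rem=4, quantum used, demote→Q1. Q0=[P3,P4,P5] Q1=[P1,P2] Q2=[]
t=4-6: P3@Q0 runs 2, rem=8, quantum used, demote→Q1. Q0=[P4,P5] Q1=[P1,P2,P3] Q2=[]
t=6-8: P4@Q0 runs 2, rem=10, quantum used, demote→Q1. Q0=[P5] Q1=[P1,P2,P3,P4] Q2=[]
t=8-10: P5@Q0 runs 2, rem=11, quantum used, demote→Q1. Q0=[] Q1=[P1,P2,P3,P4,P5] Q2=[]
t=10-13: P1@Q1 runs 3, rem=3, I/O yield, promote→Q0. Q0=[P1] Q1=[P2,P3,P4,P5] Q2=[]
t=13-15: P1@Q0 runs 2, rem=1, quantum used, demote→Q1. Q0=[] Q1=[P2,P3,P4,P5,P1] Q2=[]
t=15-19: P2@Q1 runs 4, rem=0, completes. Q0=[] Q1=[P3,P4,P5,P1] Q2=[]
t=19-23: P3@Q1 runs 4, rem=4, quantum used, demote→Q2. Q0=[] Q1=[P4,P5,P1] Q2=[P3]
t=23-27: P4@Q1 runs 4, rem=6, quantum used, demote→Q2. Q0=[] Q1=[P5,P1] Q2=[P3,P4]
t=27-31: P5@Q1 runs 4, rem=7, quantum used, demote→Q2. Q0=[] Q1=[P1] Q2=[P3,P4,P5]
t=31-32: P1@Q1 runs 1, rem=0, completes. Q0=[] Q1=[] Q2=[P3,P4,P5]
t=32-36: P3@Q2 runs 4, rem=0, completes. Q0=[] Q1=[] Q2=[P4,P5]
t=36-42: P4@Q2 runs 6, rem=0, completes. Q0=[] Q1=[] Q2=[P5]
t=42-49: P5@Q2 runs 7, rem=0, completes. Q0=[] Q1=[] Q2=[]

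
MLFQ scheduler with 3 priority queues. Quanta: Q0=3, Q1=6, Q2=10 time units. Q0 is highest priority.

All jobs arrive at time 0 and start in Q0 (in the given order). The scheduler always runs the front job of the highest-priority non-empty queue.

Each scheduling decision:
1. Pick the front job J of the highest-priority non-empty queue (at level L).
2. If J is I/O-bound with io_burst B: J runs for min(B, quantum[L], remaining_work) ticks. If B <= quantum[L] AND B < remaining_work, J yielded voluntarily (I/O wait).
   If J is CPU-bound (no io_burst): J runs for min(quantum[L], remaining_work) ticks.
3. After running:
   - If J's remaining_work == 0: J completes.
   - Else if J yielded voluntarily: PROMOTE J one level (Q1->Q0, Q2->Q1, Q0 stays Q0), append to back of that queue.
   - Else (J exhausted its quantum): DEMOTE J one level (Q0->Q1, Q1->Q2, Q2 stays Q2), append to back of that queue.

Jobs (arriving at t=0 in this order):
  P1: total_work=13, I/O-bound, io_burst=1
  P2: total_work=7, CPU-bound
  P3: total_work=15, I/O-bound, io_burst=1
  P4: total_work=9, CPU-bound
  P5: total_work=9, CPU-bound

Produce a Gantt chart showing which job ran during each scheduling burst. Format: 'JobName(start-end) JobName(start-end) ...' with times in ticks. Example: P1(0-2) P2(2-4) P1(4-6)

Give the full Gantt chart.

t=0-1: P1@Q0 runs 1, rem=12, I/O yield, promote→Q0. Q0=[P2,P3,P4,P5,P1] Q1=[] Q2=[]
t=1-4: P2@Q0 runs 3, rem=4, quantum used, demote→Q1. Q0=[P3,P4,P5,P1] Q1=[P2] Q2=[]
t=4-5: P3@Q0 runs 1, rem=14, I/O yield, promote→Q0. Q0=[P4,P5,P1,P3] Q1=[P2] Q2=[]
t=5-8: P4@Q0 runs 3, rem=6, quantum used, demote→Q1. Q0=[P5,P1,P3] Q1=[P2,P4] Q2=[]
t=8-11: P5@Q0 runs 3, rem=6, quantum used, demote→Q1. Q0=[P1,P3] Q1=[P2,P4,P5] Q2=[]
t=11-12: P1@Q0 runs 1, rem=11, I/O yield, promote→Q0. Q0=[P3,P1] Q1=[P2,P4,P5] Q2=[]
t=12-13: P3@Q0 runs 1, rem=13, I/O yield, promote→Q0. Q0=[P1,P3] Q1=[P2,P4,P5] Q2=[]
t=13-14: P1@Q0 runs 1, rem=10, I/O yield, promote→Q0. Q0=[P3,P1] Q1=[P2,P4,P5] Q2=[]
t=14-15: P3@Q0 runs 1, rem=12, I/O yield, promote→Q0. Q0=[P1,P3] Q1=[P2,P4,P5] Q2=[]
t=15-16: P1@Q0 runs 1, rem=9, I/O yield, promote→Q0. Q0=[P3,P1] Q1=[P2,P4,P5] Q2=[]
t=16-17: P3@Q0 runs 1, rem=11, I/O yield, promote→Q0. Q0=[P1,P3] Q1=[P2,P4,P5] Q2=[]
t=17-18: P1@Q0 runs 1, rem=8, I/O yield, promote→Q0. Q0=[P3,P1] Q1=[P2,P4,P5] Q2=[]
t=18-19: P3@Q0 runs 1, rem=10, I/O yield, promote→Q0. Q0=[P1,P3] Q1=[P2,P4,P5] Q2=[]
t=19-20: P1@Q0 runs 1, rem=7, I/O yield, promote→Q0. Q0=[P3,P1] Q1=[P2,P4,P5] Q2=[]
t=20-21: P3@Q0 runs 1, rem=9, I/O yield, promote→Q0. Q0=[P1,P3] Q1=[P2,P4,P5] Q2=[]
t=21-22: P1@Q0 runs 1, rem=6, I/O yield, promote→Q0. Q0=[P3,P1] Q1=[P2,P4,P5] Q2=[]
t=22-23: P3@Q0 runs 1, rem=8, I/O yield, promote→Q0. Q0=[P1,P3] Q1=[P2,P4,P5] Q2=[]
t=23-24: P1@Q0 runs 1, rem=5, I/O yield, promote→Q0. Q0=[P3,P1] Q1=[P2,P4,P5] Q2=[]
t=24-25: P3@Q0 runs 1, rem=7, I/O yield, promote→Q0. Q0=[P1,P3] Q1=[P2,P4,P5] Q2=[]
t=25-26: P1@Q0 runs 1, rem=4, I/O yield, promote→Q0. Q0=[P3,P1] Q1=[P2,P4,P5] Q2=[]
t=26-27: P3@Q0 runs 1, rem=6, I/O yield, promote→Q0. Q0=[P1,P3] Q1=[P2,P4,P5] Q2=[]
t=27-28: P1@Q0 runs 1, rem=3, I/O yield, promote→Q0. Q0=[P3,P1] Q1=[P2,P4,P5] Q2=[]
t=28-29: P3@Q0 runs 1, rem=5, I/O yield, promote→Q0. Q0=[P1,P3] Q1=[P2,P4,P5] Q2=[]
t=29-30: P1@Q0 runs 1, rem=2, I/O yield, promote→Q0. Q0=[P3,P1] Q1=[P2,P4,P5] Q2=[]
t=30-31: P3@Q0 runs 1, rem=4, I/O yield, promote→Q0. Q0=[P1,P3] Q1=[P2,P4,P5] Q2=[]
t=31-32: P1@Q0 runs 1, rem=1, I/O yield, promote→Q0. Q0=[P3,P1] Q1=[P2,P4,P5] Q2=[]
t=32-33: P3@Q0 runs 1, rem=3, I/O yield, promote→Q0. Q0=[P1,P3] Q1=[P2,P4,P5] Q2=[]
t=33-34: P1@Q0 runs 1, rem=0, completes. Q0=[P3] Q1=[P2,P4,P5] Q2=[]
t=34-35: P3@Q0 runs 1, rem=2, I/O yield, promote→Q0. Q0=[P3] Q1=[P2,P4,P5] Q2=[]
t=35-36: P3@Q0 runs 1, rem=1, I/O yield, promote→Q0. Q0=[P3] Q1=[P2,P4,P5] Q2=[]
t=36-37: P3@Q0 runs 1, rem=0, completes. Q0=[] Q1=[P2,P4,P5] Q2=[]
t=37-41: P2@Q1 runs 4, rem=0, completes. Q0=[] Q1=[P4,P5] Q2=[]
t=41-47: P4@Q1 runs 6, rem=0, completes. Q0=[] Q1=[P5] Q2=[]
t=47-53: P5@Q1 runs 6, rem=0, completes. Q0=[] Q1=[] Q2=[]

Answer: P1(0-1) P2(1-4) P3(4-5) P4(5-8) P5(8-11) P1(11-12) P3(12-13) P1(13-14) P3(14-15) P1(15-16) P3(16-17) P1(17-18) P3(18-19) P1(19-20) P3(20-21) P1(21-22) P3(22-23) P1(23-24) P3(24-25) P1(25-26) P3(26-27) P1(27-28) P3(28-29) P1(29-30) P3(30-31) P1(31-32) P3(32-33) P1(33-34) P3(34-35) P3(35-36) P3(36-37) P2(37-41) P4(41-47) P5(47-53)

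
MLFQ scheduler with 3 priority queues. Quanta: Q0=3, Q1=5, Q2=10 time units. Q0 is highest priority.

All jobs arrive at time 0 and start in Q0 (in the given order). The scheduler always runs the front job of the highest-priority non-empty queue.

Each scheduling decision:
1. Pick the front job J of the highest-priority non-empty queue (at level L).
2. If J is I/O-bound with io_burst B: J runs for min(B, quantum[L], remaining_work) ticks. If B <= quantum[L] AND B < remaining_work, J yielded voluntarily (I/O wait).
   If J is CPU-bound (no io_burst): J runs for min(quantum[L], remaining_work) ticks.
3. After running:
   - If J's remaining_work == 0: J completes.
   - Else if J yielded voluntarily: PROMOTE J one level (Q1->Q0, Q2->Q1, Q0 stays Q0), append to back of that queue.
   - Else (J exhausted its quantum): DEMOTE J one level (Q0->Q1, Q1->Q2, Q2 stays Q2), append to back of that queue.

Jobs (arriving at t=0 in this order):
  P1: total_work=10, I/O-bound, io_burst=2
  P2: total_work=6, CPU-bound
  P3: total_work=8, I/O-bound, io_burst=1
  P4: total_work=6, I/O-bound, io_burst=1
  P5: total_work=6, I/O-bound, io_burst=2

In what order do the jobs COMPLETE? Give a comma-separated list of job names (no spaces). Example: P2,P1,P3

Answer: P5,P1,P4,P3,P2

Derivation:
t=0-2: P1@Q0 runs 2, rem=8, I/O yield, promote→Q0. Q0=[P2,P3,P4,P5,P1] Q1=[] Q2=[]
t=2-5: P2@Q0 runs 3, rem=3, quantum used, demote→Q1. Q0=[P3,P4,P5,P1] Q1=[P2] Q2=[]
t=5-6: P3@Q0 runs 1, rem=7, I/O yield, promote→Q0. Q0=[P4,P5,P1,P3] Q1=[P2] Q2=[]
t=6-7: P4@Q0 runs 1, rem=5, I/O yield, promote→Q0. Q0=[P5,P1,P3,P4] Q1=[P2] Q2=[]
t=7-9: P5@Q0 runs 2, rem=4, I/O yield, promote→Q0. Q0=[P1,P3,P4,P5] Q1=[P2] Q2=[]
t=9-11: P1@Q0 runs 2, rem=6, I/O yield, promote→Q0. Q0=[P3,P4,P5,P1] Q1=[P2] Q2=[]
t=11-12: P3@Q0 runs 1, rem=6, I/O yield, promote→Q0. Q0=[P4,P5,P1,P3] Q1=[P2] Q2=[]
t=12-13: P4@Q0 runs 1, rem=4, I/O yield, promote→Q0. Q0=[P5,P1,P3,P4] Q1=[P2] Q2=[]
t=13-15: P5@Q0 runs 2, rem=2, I/O yield, promote→Q0. Q0=[P1,P3,P4,P5] Q1=[P2] Q2=[]
t=15-17: P1@Q0 runs 2, rem=4, I/O yield, promote→Q0. Q0=[P3,P4,P5,P1] Q1=[P2] Q2=[]
t=17-18: P3@Q0 runs 1, rem=5, I/O yield, promote→Q0. Q0=[P4,P5,P1,P3] Q1=[P2] Q2=[]
t=18-19: P4@Q0 runs 1, rem=3, I/O yield, promote→Q0. Q0=[P5,P1,P3,P4] Q1=[P2] Q2=[]
t=19-21: P5@Q0 runs 2, rem=0, completes. Q0=[P1,P3,P4] Q1=[P2] Q2=[]
t=21-23: P1@Q0 runs 2, rem=2, I/O yield, promote→Q0. Q0=[P3,P4,P1] Q1=[P2] Q2=[]
t=23-24: P3@Q0 runs 1, rem=4, I/O yield, promote→Q0. Q0=[P4,P1,P3] Q1=[P2] Q2=[]
t=24-25: P4@Q0 runs 1, rem=2, I/O yield, promote→Q0. Q0=[P1,P3,P4] Q1=[P2] Q2=[]
t=25-27: P1@Q0 runs 2, rem=0, completes. Q0=[P3,P4] Q1=[P2] Q2=[]
t=27-28: P3@Q0 runs 1, rem=3, I/O yield, promote→Q0. Q0=[P4,P3] Q1=[P2] Q2=[]
t=28-29: P4@Q0 runs 1, rem=1, I/O yield, promote→Q0. Q0=[P3,P4] Q1=[P2] Q2=[]
t=29-30: P3@Q0 runs 1, rem=2, I/O yield, promote→Q0. Q0=[P4,P3] Q1=[P2] Q2=[]
t=30-31: P4@Q0 runs 1, rem=0, completes. Q0=[P3] Q1=[P2] Q2=[]
t=31-32: P3@Q0 runs 1, rem=1, I/O yield, promote→Q0. Q0=[P3] Q1=[P2] Q2=[]
t=32-33: P3@Q0 runs 1, rem=0, completes. Q0=[] Q1=[P2] Q2=[]
t=33-36: P2@Q1 runs 3, rem=0, completes. Q0=[] Q1=[] Q2=[]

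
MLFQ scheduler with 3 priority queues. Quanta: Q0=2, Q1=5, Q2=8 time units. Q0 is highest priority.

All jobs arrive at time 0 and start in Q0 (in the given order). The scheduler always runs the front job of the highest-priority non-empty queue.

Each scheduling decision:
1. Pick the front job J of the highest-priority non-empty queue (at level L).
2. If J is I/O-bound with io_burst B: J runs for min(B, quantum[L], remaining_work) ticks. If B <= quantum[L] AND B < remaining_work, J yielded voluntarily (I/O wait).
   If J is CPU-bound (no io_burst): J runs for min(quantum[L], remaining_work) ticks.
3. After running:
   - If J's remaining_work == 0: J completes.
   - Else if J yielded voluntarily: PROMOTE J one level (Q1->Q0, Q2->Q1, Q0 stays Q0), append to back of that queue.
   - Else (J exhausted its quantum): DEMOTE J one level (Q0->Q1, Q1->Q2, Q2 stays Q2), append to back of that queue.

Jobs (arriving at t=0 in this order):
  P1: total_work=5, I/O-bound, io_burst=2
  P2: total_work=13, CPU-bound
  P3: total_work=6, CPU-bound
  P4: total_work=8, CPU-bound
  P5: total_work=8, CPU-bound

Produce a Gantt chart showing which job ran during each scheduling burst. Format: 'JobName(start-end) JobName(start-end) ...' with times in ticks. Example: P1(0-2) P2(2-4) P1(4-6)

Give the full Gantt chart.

Answer: P1(0-2) P2(2-4) P3(4-6) P4(6-8) P5(8-10) P1(10-12) P1(12-13) P2(13-18) P3(18-22) P4(22-27) P5(27-32) P2(32-38) P4(38-39) P5(39-40)

Derivation:
t=0-2: P1@Q0 runs 2, rem=3, I/O yield, promote→Q0. Q0=[P2,P3,P4,P5,P1] Q1=[] Q2=[]
t=2-4: P2@Q0 runs 2, rem=11, quantum used, demote→Q1. Q0=[P3,P4,P5,P1] Q1=[P2] Q2=[]
t=4-6: P3@Q0 runs 2, rem=4, quantum used, demote→Q1. Q0=[P4,P5,P1] Q1=[P2,P3] Q2=[]
t=6-8: P4@Q0 runs 2, rem=6, quantum used, demote→Q1. Q0=[P5,P1] Q1=[P2,P3,P4] Q2=[]
t=8-10: P5@Q0 runs 2, rem=6, quantum used, demote→Q1. Q0=[P1] Q1=[P2,P3,P4,P5] Q2=[]
t=10-12: P1@Q0 runs 2, rem=1, I/O yield, promote→Q0. Q0=[P1] Q1=[P2,P3,P4,P5] Q2=[]
t=12-13: P1@Q0 runs 1, rem=0, completes. Q0=[] Q1=[P2,P3,P4,P5] Q2=[]
t=13-18: P2@Q1 runs 5, rem=6, quantum used, demote→Q2. Q0=[] Q1=[P3,P4,P5] Q2=[P2]
t=18-22: P3@Q1 runs 4, rem=0, completes. Q0=[] Q1=[P4,P5] Q2=[P2]
t=22-27: P4@Q1 runs 5, rem=1, quantum used, demote→Q2. Q0=[] Q1=[P5] Q2=[P2,P4]
t=27-32: P5@Q1 runs 5, rem=1, quantum used, demote→Q2. Q0=[] Q1=[] Q2=[P2,P4,P5]
t=32-38: P2@Q2 runs 6, rem=0, completes. Q0=[] Q1=[] Q2=[P4,P5]
t=38-39: P4@Q2 runs 1, rem=0, completes. Q0=[] Q1=[] Q2=[P5]
t=39-40: P5@Q2 runs 1, rem=0, completes. Q0=[] Q1=[] Q2=[]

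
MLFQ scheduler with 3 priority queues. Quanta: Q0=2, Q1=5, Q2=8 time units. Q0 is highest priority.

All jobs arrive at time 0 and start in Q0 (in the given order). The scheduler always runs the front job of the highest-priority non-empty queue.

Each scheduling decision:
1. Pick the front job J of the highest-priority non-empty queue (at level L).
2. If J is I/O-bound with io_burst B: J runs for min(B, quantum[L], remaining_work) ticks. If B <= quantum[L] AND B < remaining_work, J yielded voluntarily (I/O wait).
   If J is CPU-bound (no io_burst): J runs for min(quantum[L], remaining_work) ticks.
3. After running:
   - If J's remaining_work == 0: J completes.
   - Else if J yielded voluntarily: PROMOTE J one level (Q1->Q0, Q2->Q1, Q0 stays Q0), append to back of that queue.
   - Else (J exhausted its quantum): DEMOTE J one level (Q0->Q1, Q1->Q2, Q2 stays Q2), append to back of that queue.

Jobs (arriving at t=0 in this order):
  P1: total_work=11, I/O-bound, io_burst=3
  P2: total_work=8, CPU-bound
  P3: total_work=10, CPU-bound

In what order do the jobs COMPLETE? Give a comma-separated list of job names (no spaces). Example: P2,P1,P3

t=0-2: P1@Q0 runs 2, rem=9, quantum used, demote→Q1. Q0=[P2,P3] Q1=[P1] Q2=[]
t=2-4: P2@Q0 runs 2, rem=6, quantum used, demote→Q1. Q0=[P3] Q1=[P1,P2] Q2=[]
t=4-6: P3@Q0 runs 2, rem=8, quantum used, demote→Q1. Q0=[] Q1=[P1,P2,P3] Q2=[]
t=6-9: P1@Q1 runs 3, rem=6, I/O yield, promote→Q0. Q0=[P1] Q1=[P2,P3] Q2=[]
t=9-11: P1@Q0 runs 2, rem=4, quantum used, demote→Q1. Q0=[] Q1=[P2,P3,P1] Q2=[]
t=11-16: P2@Q1 runs 5, rem=1, quantum used, demote→Q2. Q0=[] Q1=[P3,P1] Q2=[P2]
t=16-21: P3@Q1 runs 5, rem=3, quantum used, demote→Q2. Q0=[] Q1=[P1] Q2=[P2,P3]
t=21-24: P1@Q1 runs 3, rem=1, I/O yield, promote→Q0. Q0=[P1] Q1=[] Q2=[P2,P3]
t=24-25: P1@Q0 runs 1, rem=0, completes. Q0=[] Q1=[] Q2=[P2,P3]
t=25-26: P2@Q2 runs 1, rem=0, completes. Q0=[] Q1=[] Q2=[P3]
t=26-29: P3@Q2 runs 3, rem=0, completes. Q0=[] Q1=[] Q2=[]

Answer: P1,P2,P3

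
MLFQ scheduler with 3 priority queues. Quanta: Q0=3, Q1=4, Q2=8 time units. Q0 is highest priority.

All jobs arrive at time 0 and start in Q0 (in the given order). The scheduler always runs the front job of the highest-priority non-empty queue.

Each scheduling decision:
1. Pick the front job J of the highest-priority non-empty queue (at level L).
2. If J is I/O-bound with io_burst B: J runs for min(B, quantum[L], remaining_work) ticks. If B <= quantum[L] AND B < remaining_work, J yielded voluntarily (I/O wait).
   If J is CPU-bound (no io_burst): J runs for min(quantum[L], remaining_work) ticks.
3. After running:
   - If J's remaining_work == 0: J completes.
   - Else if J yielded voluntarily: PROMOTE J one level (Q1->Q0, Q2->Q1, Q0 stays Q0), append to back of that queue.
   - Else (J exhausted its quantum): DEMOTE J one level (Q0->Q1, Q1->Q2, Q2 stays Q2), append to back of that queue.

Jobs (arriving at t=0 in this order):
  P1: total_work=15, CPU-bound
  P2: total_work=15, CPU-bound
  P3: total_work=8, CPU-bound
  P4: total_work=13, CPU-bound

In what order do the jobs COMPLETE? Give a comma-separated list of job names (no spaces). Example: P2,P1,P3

t=0-3: P1@Q0 runs 3, rem=12, quantum used, demote→Q1. Q0=[P2,P3,P4] Q1=[P1] Q2=[]
t=3-6: P2@Q0 runs 3, rem=12, quantum used, demote→Q1. Q0=[P3,P4] Q1=[P1,P2] Q2=[]
t=6-9: P3@Q0 runs 3, rem=5, quantum used, demote→Q1. Q0=[P4] Q1=[P1,P2,P3] Q2=[]
t=9-12: P4@Q0 runs 3, rem=10, quantum used, demote→Q1. Q0=[] Q1=[P1,P2,P3,P4] Q2=[]
t=12-16: P1@Q1 runs 4, rem=8, quantum used, demote→Q2. Q0=[] Q1=[P2,P3,P4] Q2=[P1]
t=16-20: P2@Q1 runs 4, rem=8, quantum used, demote→Q2. Q0=[] Q1=[P3,P4] Q2=[P1,P2]
t=20-24: P3@Q1 runs 4, rem=1, quantum used, demote→Q2. Q0=[] Q1=[P4] Q2=[P1,P2,P3]
t=24-28: P4@Q1 runs 4, rem=6, quantum used, demote→Q2. Q0=[] Q1=[] Q2=[P1,P2,P3,P4]
t=28-36: P1@Q2 runs 8, rem=0, completes. Q0=[] Q1=[] Q2=[P2,P3,P4]
t=36-44: P2@Q2 runs 8, rem=0, completes. Q0=[] Q1=[] Q2=[P3,P4]
t=44-45: P3@Q2 runs 1, rem=0, completes. Q0=[] Q1=[] Q2=[P4]
t=45-51: P4@Q2 runs 6, rem=0, completes. Q0=[] Q1=[] Q2=[]

Answer: P1,P2,P3,P4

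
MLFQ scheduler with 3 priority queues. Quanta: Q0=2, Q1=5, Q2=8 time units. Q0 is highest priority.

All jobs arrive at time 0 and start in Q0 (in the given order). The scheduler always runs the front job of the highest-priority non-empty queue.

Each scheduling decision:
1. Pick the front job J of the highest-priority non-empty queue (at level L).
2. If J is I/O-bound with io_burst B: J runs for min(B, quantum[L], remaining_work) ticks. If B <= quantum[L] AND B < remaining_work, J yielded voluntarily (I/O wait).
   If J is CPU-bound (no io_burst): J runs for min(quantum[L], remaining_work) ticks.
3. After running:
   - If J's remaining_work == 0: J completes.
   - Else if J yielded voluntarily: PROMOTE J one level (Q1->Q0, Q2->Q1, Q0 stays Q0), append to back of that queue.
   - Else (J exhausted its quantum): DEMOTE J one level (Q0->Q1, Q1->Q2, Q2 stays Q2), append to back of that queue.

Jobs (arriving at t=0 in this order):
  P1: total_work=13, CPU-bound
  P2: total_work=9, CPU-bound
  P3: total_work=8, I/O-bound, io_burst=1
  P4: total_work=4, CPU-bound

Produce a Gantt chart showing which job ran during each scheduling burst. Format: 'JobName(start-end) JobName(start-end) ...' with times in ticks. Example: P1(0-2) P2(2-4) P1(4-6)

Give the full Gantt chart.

t=0-2: P1@Q0 runs 2, rem=11, quantum used, demote→Q1. Q0=[P2,P3,P4] Q1=[P1] Q2=[]
t=2-4: P2@Q0 runs 2, rem=7, quantum used, demote→Q1. Q0=[P3,P4] Q1=[P1,P2] Q2=[]
t=4-5: P3@Q0 runs 1, rem=7, I/O yield, promote→Q0. Q0=[P4,P3] Q1=[P1,P2] Q2=[]
t=5-7: P4@Q0 runs 2, rem=2, quantum used, demote→Q1. Q0=[P3] Q1=[P1,P2,P4] Q2=[]
t=7-8: P3@Q0 runs 1, rem=6, I/O yield, promote→Q0. Q0=[P3] Q1=[P1,P2,P4] Q2=[]
t=8-9: P3@Q0 runs 1, rem=5, I/O yield, promote→Q0. Q0=[P3] Q1=[P1,P2,P4] Q2=[]
t=9-10: P3@Q0 runs 1, rem=4, I/O yield, promote→Q0. Q0=[P3] Q1=[P1,P2,P4] Q2=[]
t=10-11: P3@Q0 runs 1, rem=3, I/O yield, promote→Q0. Q0=[P3] Q1=[P1,P2,P4] Q2=[]
t=11-12: P3@Q0 runs 1, rem=2, I/O yield, promote→Q0. Q0=[P3] Q1=[P1,P2,P4] Q2=[]
t=12-13: P3@Q0 runs 1, rem=1, I/O yield, promote→Q0. Q0=[P3] Q1=[P1,P2,P4] Q2=[]
t=13-14: P3@Q0 runs 1, rem=0, completes. Q0=[] Q1=[P1,P2,P4] Q2=[]
t=14-19: P1@Q1 runs 5, rem=6, quantum used, demote→Q2. Q0=[] Q1=[P2,P4] Q2=[P1]
t=19-24: P2@Q1 runs 5, rem=2, quantum used, demote→Q2. Q0=[] Q1=[P4] Q2=[P1,P2]
t=24-26: P4@Q1 runs 2, rem=0, completes. Q0=[] Q1=[] Q2=[P1,P2]
t=26-32: P1@Q2 runs 6, rem=0, completes. Q0=[] Q1=[] Q2=[P2]
t=32-34: P2@Q2 runs 2, rem=0, completes. Q0=[] Q1=[] Q2=[]

Answer: P1(0-2) P2(2-4) P3(4-5) P4(5-7) P3(7-8) P3(8-9) P3(9-10) P3(10-11) P3(11-12) P3(12-13) P3(13-14) P1(14-19) P2(19-24) P4(24-26) P1(26-32) P2(32-34)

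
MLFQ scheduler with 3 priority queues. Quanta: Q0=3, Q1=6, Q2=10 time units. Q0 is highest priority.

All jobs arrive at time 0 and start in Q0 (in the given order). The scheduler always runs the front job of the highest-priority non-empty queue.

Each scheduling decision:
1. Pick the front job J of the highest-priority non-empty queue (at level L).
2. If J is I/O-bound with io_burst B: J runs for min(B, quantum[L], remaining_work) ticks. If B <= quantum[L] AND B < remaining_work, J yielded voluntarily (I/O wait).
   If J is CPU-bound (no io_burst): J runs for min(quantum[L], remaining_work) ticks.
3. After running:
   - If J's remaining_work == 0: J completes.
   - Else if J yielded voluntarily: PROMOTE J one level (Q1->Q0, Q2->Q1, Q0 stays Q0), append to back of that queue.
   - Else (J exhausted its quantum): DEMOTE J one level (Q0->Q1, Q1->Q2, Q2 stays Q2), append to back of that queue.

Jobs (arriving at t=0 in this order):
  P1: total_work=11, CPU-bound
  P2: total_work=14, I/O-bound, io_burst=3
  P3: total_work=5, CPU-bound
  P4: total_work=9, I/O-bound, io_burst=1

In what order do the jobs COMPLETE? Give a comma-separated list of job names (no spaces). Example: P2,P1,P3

t=0-3: P1@Q0 runs 3, rem=8, quantum used, demote→Q1. Q0=[P2,P3,P4] Q1=[P1] Q2=[]
t=3-6: P2@Q0 runs 3, rem=11, I/O yield, promote→Q0. Q0=[P3,P4,P2] Q1=[P1] Q2=[]
t=6-9: P3@Q0 runs 3, rem=2, quantum used, demote→Q1. Q0=[P4,P2] Q1=[P1,P3] Q2=[]
t=9-10: P4@Q0 runs 1, rem=8, I/O yield, promote→Q0. Q0=[P2,P4] Q1=[P1,P3] Q2=[]
t=10-13: P2@Q0 runs 3, rem=8, I/O yield, promote→Q0. Q0=[P4,P2] Q1=[P1,P3] Q2=[]
t=13-14: P4@Q0 runs 1, rem=7, I/O yield, promote→Q0. Q0=[P2,P4] Q1=[P1,P3] Q2=[]
t=14-17: P2@Q0 runs 3, rem=5, I/O yield, promote→Q0. Q0=[P4,P2] Q1=[P1,P3] Q2=[]
t=17-18: P4@Q0 runs 1, rem=6, I/O yield, promote→Q0. Q0=[P2,P4] Q1=[P1,P3] Q2=[]
t=18-21: P2@Q0 runs 3, rem=2, I/O yield, promote→Q0. Q0=[P4,P2] Q1=[P1,P3] Q2=[]
t=21-22: P4@Q0 runs 1, rem=5, I/O yield, promote→Q0. Q0=[P2,P4] Q1=[P1,P3] Q2=[]
t=22-24: P2@Q0 runs 2, rem=0, completes. Q0=[P4] Q1=[P1,P3] Q2=[]
t=24-25: P4@Q0 runs 1, rem=4, I/O yield, promote→Q0. Q0=[P4] Q1=[P1,P3] Q2=[]
t=25-26: P4@Q0 runs 1, rem=3, I/O yield, promote→Q0. Q0=[P4] Q1=[P1,P3] Q2=[]
t=26-27: P4@Q0 runs 1, rem=2, I/O yield, promote→Q0. Q0=[P4] Q1=[P1,P3] Q2=[]
t=27-28: P4@Q0 runs 1, rem=1, I/O yield, promote→Q0. Q0=[P4] Q1=[P1,P3] Q2=[]
t=28-29: P4@Q0 runs 1, rem=0, completes. Q0=[] Q1=[P1,P3] Q2=[]
t=29-35: P1@Q1 runs 6, rem=2, quantum used, demote→Q2. Q0=[] Q1=[P3] Q2=[P1]
t=35-37: P3@Q1 runs 2, rem=0, completes. Q0=[] Q1=[] Q2=[P1]
t=37-39: P1@Q2 runs 2, rem=0, completes. Q0=[] Q1=[] Q2=[]

Answer: P2,P4,P3,P1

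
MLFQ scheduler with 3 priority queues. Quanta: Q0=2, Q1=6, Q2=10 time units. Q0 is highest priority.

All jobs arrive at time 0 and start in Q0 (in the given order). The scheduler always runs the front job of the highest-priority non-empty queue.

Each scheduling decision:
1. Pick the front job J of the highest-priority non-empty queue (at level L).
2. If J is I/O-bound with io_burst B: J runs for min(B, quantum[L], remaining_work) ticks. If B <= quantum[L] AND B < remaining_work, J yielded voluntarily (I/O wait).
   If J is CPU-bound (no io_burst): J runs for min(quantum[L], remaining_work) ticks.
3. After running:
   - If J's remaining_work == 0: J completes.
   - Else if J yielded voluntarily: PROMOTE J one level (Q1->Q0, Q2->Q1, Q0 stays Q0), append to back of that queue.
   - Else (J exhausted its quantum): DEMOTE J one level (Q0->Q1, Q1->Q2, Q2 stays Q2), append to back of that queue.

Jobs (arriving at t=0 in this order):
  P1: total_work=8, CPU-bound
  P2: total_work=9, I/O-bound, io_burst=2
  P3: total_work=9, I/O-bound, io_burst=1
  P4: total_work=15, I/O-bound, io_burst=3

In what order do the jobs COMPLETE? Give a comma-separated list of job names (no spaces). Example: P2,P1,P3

t=0-2: P1@Q0 runs 2, rem=6, quantum used, demote→Q1. Q0=[P2,P3,P4] Q1=[P1] Q2=[]
t=2-4: P2@Q0 runs 2, rem=7, I/O yield, promote→Q0. Q0=[P3,P4,P2] Q1=[P1] Q2=[]
t=4-5: P3@Q0 runs 1, rem=8, I/O yield, promote→Q0. Q0=[P4,P2,P3] Q1=[P1] Q2=[]
t=5-7: P4@Q0 runs 2, rem=13, quantum used, demote→Q1. Q0=[P2,P3] Q1=[P1,P4] Q2=[]
t=7-9: P2@Q0 runs 2, rem=5, I/O yield, promote→Q0. Q0=[P3,P2] Q1=[P1,P4] Q2=[]
t=9-10: P3@Q0 runs 1, rem=7, I/O yield, promote→Q0. Q0=[P2,P3] Q1=[P1,P4] Q2=[]
t=10-12: P2@Q0 runs 2, rem=3, I/O yield, promote→Q0. Q0=[P3,P2] Q1=[P1,P4] Q2=[]
t=12-13: P3@Q0 runs 1, rem=6, I/O yield, promote→Q0. Q0=[P2,P3] Q1=[P1,P4] Q2=[]
t=13-15: P2@Q0 runs 2, rem=1, I/O yield, promote→Q0. Q0=[P3,P2] Q1=[P1,P4] Q2=[]
t=15-16: P3@Q0 runs 1, rem=5, I/O yield, promote→Q0. Q0=[P2,P3] Q1=[P1,P4] Q2=[]
t=16-17: P2@Q0 runs 1, rem=0, completes. Q0=[P3] Q1=[P1,P4] Q2=[]
t=17-18: P3@Q0 runs 1, rem=4, I/O yield, promote→Q0. Q0=[P3] Q1=[P1,P4] Q2=[]
t=18-19: P3@Q0 runs 1, rem=3, I/O yield, promote→Q0. Q0=[P3] Q1=[P1,P4] Q2=[]
t=19-20: P3@Q0 runs 1, rem=2, I/O yield, promote→Q0. Q0=[P3] Q1=[P1,P4] Q2=[]
t=20-21: P3@Q0 runs 1, rem=1, I/O yield, promote→Q0. Q0=[P3] Q1=[P1,P4] Q2=[]
t=21-22: P3@Q0 runs 1, rem=0, completes. Q0=[] Q1=[P1,P4] Q2=[]
t=22-28: P1@Q1 runs 6, rem=0, completes. Q0=[] Q1=[P4] Q2=[]
t=28-31: P4@Q1 runs 3, rem=10, I/O yield, promote→Q0. Q0=[P4] Q1=[] Q2=[]
t=31-33: P4@Q0 runs 2, rem=8, quantum used, demote→Q1. Q0=[] Q1=[P4] Q2=[]
t=33-36: P4@Q1 runs 3, rem=5, I/O yield, promote→Q0. Q0=[P4] Q1=[] Q2=[]
t=36-38: P4@Q0 runs 2, rem=3, quantum used, demote→Q1. Q0=[] Q1=[P4] Q2=[]
t=38-41: P4@Q1 runs 3, rem=0, completes. Q0=[] Q1=[] Q2=[]

Answer: P2,P3,P1,P4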